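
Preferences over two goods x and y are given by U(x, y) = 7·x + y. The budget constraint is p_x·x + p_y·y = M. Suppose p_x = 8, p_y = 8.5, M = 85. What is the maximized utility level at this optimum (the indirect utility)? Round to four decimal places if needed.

V = 74.375

Perfect substitutes: compare marginal utility per dollar. 7/p_x vs 1/p_y → 0.875 vs 0.1176.
x gives more utility per dollar, so spend all income on x: x* = M/p_x, y* = 0.
Numerically: x* = 10.625, y* = 0.
Utility at the optimum: U(10.625, 0) = 74.375.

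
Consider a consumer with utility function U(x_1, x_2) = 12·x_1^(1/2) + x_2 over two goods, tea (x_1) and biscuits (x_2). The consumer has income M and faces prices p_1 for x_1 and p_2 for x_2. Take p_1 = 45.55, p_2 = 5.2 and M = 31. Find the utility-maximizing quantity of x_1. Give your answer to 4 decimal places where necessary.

x_1* = 0.4692

Utility is quasi-linear in x_2; the FOC for x_1 is 6/√x_1 = p_1/p_2.
Solve: √x_1 = 6·p_2/p_1, so x_1*(p_1,p_2) = (6·p_2/p_1)², and x_2* = (M − p_1·x_1*)/p_2.
Plugging in: x_1* = (6·5.2/45.55)² = 0.4692.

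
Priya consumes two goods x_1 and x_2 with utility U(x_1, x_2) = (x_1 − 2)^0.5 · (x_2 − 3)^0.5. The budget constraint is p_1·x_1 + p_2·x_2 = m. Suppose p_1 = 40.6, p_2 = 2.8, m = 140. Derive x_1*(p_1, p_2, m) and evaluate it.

MRS = (x_2−3)/(x_1−2). Tangency with p_1/p_2 gives x_2−3 = (p_1/p_2)·(x_1−2).
After buying the subsistence bundle (2, 3), a share 0.5 of the remaining income goes to x_1: x_1* = 2 + 0.5·(m − 2p_1 − 3p_2)/p_1.
Discretionary income = 140 − 2·40.6 − 3·2.8 = 50.4; x_1* = 2 + 0.5·50.4/40.6 = 2.6207.

x_1* = 2.6207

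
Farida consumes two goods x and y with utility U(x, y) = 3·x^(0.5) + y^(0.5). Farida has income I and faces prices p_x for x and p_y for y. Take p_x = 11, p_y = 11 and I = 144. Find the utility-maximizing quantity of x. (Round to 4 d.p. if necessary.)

From the CES first-order condition, 3·(y/x)^(0.5) = p_x/p_y.
Solve for the ratio: y/x = [(1/3)·p_x/p_y]^(2).
With the ratio pinned down, the budget gives x* = I/(p_x + p_y·(y/x)) and y* = (y/x)·x*.
Numerically y/x = 0.111111, so x* = 144/(11 + 11·0.111111) = 11.7818.

x* = 11.7818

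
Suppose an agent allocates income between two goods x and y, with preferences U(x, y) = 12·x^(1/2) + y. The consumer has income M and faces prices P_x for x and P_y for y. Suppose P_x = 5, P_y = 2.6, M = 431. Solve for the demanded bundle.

Utility is quasi-linear in y; the FOC for x is 6/√x = P_x/P_y.
Thus x* = (6·P_y/P_x)² — independent of M — with the rest of income spent on y.
Plugging in: x* = (6·2.6/5)² = 9.7344, y* = 147.0492.

x* = 9.7344, y* = 147.0492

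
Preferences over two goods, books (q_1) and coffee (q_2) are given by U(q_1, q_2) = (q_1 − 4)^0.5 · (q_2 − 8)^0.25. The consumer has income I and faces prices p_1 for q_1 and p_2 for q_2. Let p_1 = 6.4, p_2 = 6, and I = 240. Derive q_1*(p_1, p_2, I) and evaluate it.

Discretionary income = 240 − 4·6.4 − 8·6 = 166.4; q_1* = 4 + 2/3·166.4/6.4 = 21.3333.

q_1* = 21.3333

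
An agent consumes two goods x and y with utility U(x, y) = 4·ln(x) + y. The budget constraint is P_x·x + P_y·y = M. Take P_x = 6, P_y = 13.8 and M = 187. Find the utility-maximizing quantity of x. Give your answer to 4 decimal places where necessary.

x* = 9.2

MU_x = 4/x, MU_y = 1. Tangency: 4/x = P_x/P_y.
So x*(P_x,P_y) = 4·P_y/P_x, independent of income; and y* = (M − 4·P_y)/P_y.
At the given prices: x* = 4·13.8/6 = 9.2.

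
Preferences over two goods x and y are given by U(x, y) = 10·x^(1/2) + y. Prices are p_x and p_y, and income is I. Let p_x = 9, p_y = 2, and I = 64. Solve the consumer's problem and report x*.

MU_x = 5/√x, MU_y = 1. Tangency: 5/√x = p_x/p_y.
Solve: √x = 5·p_y/p_x, so x*(p_x,p_y) = (5·p_y/p_x)², and y* = (I − p_x·x*)/p_y.
Plugging in: x* = (5·2/9)² = 1.2346.

x* = 1.2346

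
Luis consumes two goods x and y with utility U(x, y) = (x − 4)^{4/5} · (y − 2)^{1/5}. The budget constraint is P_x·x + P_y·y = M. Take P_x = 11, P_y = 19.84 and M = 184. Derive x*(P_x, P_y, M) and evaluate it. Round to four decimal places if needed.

x* = 11.296

Discretionary income = 184 − 4·11 − 2·19.84 = 100.32; x* = 4 + 0.8·100.32/11 = 11.296.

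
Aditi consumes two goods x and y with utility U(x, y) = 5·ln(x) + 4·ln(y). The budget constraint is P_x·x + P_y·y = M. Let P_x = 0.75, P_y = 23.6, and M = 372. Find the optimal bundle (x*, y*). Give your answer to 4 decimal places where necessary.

x* = 275.5556, y* = 7.0056

Demand: x*(P_x,P_y,M) = 5/9·M/P_x and y* = 4/9·M/P_y.
At P_x=0.75, P_y=23.6, M=372: x* = 5/9·372/0.75 = 275.5556, y* = 7.0056.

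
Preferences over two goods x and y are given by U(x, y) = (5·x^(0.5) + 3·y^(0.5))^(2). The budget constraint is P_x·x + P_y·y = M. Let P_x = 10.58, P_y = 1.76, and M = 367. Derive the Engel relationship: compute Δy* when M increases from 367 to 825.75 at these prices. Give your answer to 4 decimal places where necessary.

MU_x ∝ 5·x^(-0.5), MU_y ∝ 3·y^(-0.5), so MRS = (5/3)·(y/x)^(0.5) = P_x/P_y.
Hence y/x = ((3/5)·P_x/P_y)^(1/(0.5)), i.e. raised to the 2 power.
Substitute y = (y/x)·x into the budget: x* = M/(P_x + P_y·(y/x)).
Numerically y/x = 13.009137, so x* = 367/(10.58 + 1.76·13.009137) = 10.9631 and y* = 13.009137·10.9631 = 142.6198.
At M' = 825.75: y* = 320.8946. Change: 320.8946 − 142.6198 = 178.2748.

Δy* = 178.2748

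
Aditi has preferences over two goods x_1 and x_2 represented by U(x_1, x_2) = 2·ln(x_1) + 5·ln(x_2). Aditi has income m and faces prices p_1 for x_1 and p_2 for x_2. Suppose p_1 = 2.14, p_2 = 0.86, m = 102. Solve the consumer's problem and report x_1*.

x_1* = 13.6182

Demand: x_1*(p_1,p_2,m) = 2/7·m/p_1 and x_2* = 5/7·m/p_2.
At p_1=2.14, p_2=0.86, m=102: x_1* = 2/7·102/2.14 = 13.6182.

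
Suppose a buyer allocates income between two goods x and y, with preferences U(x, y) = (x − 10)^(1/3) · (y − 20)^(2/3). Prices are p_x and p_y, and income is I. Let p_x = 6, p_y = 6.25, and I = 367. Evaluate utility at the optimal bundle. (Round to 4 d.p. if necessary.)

V = 15.6195

Let x' = x−10, y' = y−20. MRS = (1/2)·y'/x' = p_x/p_y.
After buying the subsistence bundle (10, 20), a share 1/3 of the remaining income goes to x: x* = 10 + 1/3·(I − 10p_x − 20p_y)/p_x.
Discretionary income = 367 − 10·6 − 20·6.25 = 182; x* = 10 + 1/3·182/6 = 20.1111; y* = 20 + 2/3·182/6.25 = 39.4133.
Utility at the optimum: U(20.1111, 39.4133) = 15.6195.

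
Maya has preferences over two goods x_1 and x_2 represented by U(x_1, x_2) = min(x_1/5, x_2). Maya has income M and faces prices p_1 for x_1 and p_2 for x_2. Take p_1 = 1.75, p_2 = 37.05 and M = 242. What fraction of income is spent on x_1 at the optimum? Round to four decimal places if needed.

share on x_1 = 0.191

With perfect complements, no substitution: consume in ratio x_1:x_2 = 5:1.
Budget: p_1·x_1 + p_2·(1/5)·x_1 = M, so (5·p_1 + p_2)·x_1 = 5·M.
Demand: x_1*(p_1,p_2,M) = 5·M/(5·p_1 + p_2), x_2* = M/(5·p_1 + p_2).
Here 5·1.75 + 37.05 = 45.8, giving x_1* = 26.4192 and x_2* = 5.2838.
Expenditure on x_1: 1.75·26.4192 = 46.2336; share = 0.191.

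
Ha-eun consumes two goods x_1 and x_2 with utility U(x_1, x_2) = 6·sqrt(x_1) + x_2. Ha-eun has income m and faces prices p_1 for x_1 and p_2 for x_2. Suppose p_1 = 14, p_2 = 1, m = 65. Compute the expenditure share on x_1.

Utility is quasi-linear in x_2; the FOC for x_1 is 3/√x_1 = p_1/p_2.
Solve: √x_1 = 3·p_2/p_1, so x_1*(p_1,p_2) = (3·p_2/p_1)², and x_2* = (m − p_1·x_1*)/p_2.
Plugging in: x_1* = (3·1/14)² = 0.0459, x_2* = 64.3571.
Expenditure on x_1: 14·0.0459 = 0.6429; share = 0.0099.

share on x_1 = 0.0099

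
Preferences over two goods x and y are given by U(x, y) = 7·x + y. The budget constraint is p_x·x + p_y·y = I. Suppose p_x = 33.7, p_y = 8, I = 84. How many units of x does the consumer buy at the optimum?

x* = 2.4926

x gives more utility per dollar, so spend all income on x: x* = I/p_x, y* = 0.
Numerically: x* = 2.4926, y* = 0.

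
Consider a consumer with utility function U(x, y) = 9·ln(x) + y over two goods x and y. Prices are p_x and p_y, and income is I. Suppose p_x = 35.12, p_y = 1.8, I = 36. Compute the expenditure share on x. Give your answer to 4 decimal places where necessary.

Set MRS = p_x/p_y: (9/x)/1 = p_x/p_y.
So x*(p_x,p_y) = 9·p_y/p_x, independent of income; and y* = (I − 9·p_y)/p_y.
At the given prices: x* = 9·1.8/35.12 = 0.4613, and y* = 11.
Expenditure on x: 35.12·0.4613 = 16.2; share = 0.45.

share on x = 0.45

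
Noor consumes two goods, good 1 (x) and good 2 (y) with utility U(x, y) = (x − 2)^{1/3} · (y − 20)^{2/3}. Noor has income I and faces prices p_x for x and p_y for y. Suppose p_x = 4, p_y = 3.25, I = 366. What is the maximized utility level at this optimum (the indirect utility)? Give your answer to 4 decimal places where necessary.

V = 44.5134

MRS = (1/2)·(y−20)/(x−2). Tangency with p_x/p_y gives y−20 = 2·(p_x/p_y)·(x−2).
After buying the subsistence bundle (2, 20), a share 1/3 of the remaining income goes to x: x* = 2 + 1/3·(I − 2p_x − 20p_y)/p_x.
Discretionary income = 366 − 2·4 − 20·3.25 = 293; x* = 2 + 1/3·293/4 = 26.4167; y* = 20 + 2/3·293/3.25 = 80.1026.
Utility at the optimum: U(26.4167, 80.1026) = 44.5134.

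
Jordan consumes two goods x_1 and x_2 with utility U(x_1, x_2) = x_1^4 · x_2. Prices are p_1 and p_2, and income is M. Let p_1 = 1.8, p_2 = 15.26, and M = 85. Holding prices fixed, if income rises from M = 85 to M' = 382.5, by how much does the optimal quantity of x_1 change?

Δx_1* = 132.2222

The MRS is 4·x_2/x_1. Set MRS = p_1/p_2.
So 4·p_2·x_2 = p_1·x_1; combined with the budget, a share 0.8 of income goes to x_1.
Demand: x_1*(p_1,p_2,M) = 0.8·M/p_1 and x_2* = 0.2·M/p_2.
At p_1=1.8, p_2=15.26, M=85: x_1* = 0.8·85/1.8 = 37.7778.
At M' = 382.5: x_1* = 170. Change: 170 − 37.7778 = 132.2222.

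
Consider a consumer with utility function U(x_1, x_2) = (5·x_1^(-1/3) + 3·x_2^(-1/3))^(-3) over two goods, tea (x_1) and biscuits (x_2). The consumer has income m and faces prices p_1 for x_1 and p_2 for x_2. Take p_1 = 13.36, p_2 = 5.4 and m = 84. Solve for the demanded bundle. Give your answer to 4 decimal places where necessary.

x_1* = 4.0733, x_2* = 5.4779

From the CES first-order condition, (5/3)·(x_2/x_1)^(4/3) = p_1/p_2.
Hence x_2/x_1 = ((3/5)·p_1/p_2)^(1/(4/3)), i.e. raised to the 0.75 power.
Substitute x_2 = (x_2/x_1)·x_1 into the budget: x_1* = m/(p_1 + p_2·(x_2/x_1)).
Numerically x_2/x_1 = 1.344847, so x_1* = 84/(13.36 + 5.4·1.344847) = 4.0733 and x_2* = 1.344847·4.0733 = 5.4779.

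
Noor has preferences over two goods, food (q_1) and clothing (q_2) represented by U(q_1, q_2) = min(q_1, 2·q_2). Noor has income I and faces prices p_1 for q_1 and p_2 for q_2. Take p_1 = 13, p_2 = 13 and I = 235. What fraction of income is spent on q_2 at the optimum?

Demand: q_1*(p_1,p_2,I) = 2·I/(2·p_1 + p_2), q_2* = I/(2·p_1 + p_2).
Here 2·13 + 13 = 39, giving q_1* = 12.0513 and q_2* = 6.0256.
Expenditure on q_2: 13·6.0256 = 78.3333; share = 0.3333.

share on q_2 = 0.3333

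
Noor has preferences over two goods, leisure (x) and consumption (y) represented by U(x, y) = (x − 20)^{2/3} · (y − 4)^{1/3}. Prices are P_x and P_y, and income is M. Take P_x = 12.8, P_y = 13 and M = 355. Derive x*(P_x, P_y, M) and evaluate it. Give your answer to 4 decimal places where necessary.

x* = 22.4479

MRS = 2·(y−4)/(x−20). Tangency with P_x/P_y gives y−4 = (1/2)·(P_x/P_y)·(x−20).
After buying the subsistence bundle (20, 4), a share 2/3 of the remaining income goes to x: x* = 20 + 2/3·(M − 20P_x − 4P_y)/P_x.
Discretionary income = 355 − 20·12.8 − 4·13 = 47; x* = 20 + 2/3·47/12.8 = 22.4479.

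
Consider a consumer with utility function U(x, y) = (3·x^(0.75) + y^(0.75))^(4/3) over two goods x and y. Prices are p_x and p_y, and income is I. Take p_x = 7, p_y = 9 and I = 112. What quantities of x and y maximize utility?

Substitute y = (y/x)·x into the budget: x* = I/(p_x + p_y·(y/x)).
Numerically y/x = 0.004518, so x* = 112/(7 + 9·0.004518) = 15.9076 and y* = 0.004518·15.9076 = 0.0719.

x* = 15.9076, y* = 0.0719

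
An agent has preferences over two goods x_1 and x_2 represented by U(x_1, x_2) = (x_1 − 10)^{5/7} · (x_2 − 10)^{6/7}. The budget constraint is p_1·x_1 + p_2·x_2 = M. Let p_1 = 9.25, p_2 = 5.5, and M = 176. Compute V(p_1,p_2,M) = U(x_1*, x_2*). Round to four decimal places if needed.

MRS = (5/6)·(x_2−10)/(x_1−10). Tangency with p_1/p_2 gives x_2−10 = (6/5)·(p_1/p_2)·(x_1−10).
Substituting into the budget: x_1* = 10 + 5/11·(M − 10·p_1 − 10·p_2)/p_1, and x_2* = 10 + 6/11·(…)/p_2.
Discretionary income = 176 − 10·9.25 − 10·5.5 = 28.5; x_1* = 10 + 5/11·28.5/9.25 = 11.4005; x_2* = 10 + 6/11·28.5/5.5 = 12.8264.
Utility at the optimum: U(11.4005, 12.8264) = 3.0993.

V = 3.0993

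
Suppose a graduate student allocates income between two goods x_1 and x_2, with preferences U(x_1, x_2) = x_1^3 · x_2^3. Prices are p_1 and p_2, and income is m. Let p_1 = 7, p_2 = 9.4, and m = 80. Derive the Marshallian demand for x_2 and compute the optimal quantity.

Demand: x_1*(p_1,p_2,m) = 0.5·m/p_1 and x_2* = 0.5·m/p_2.
At p_1=7, p_2=9.4, m=80: x_2* = 0.5·80/9.4 = 4.2553.

x_2* = 4.2553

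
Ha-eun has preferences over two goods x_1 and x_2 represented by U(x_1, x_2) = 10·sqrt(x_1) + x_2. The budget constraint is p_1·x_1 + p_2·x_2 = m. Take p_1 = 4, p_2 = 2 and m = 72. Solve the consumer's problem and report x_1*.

x_1* = 6.25

Set MRS = p_1/p_2: 5·x_1^(−1/2) = p_1/p_2.
Solve: √x_1 = 5·p_2/p_1, so x_1*(p_1,p_2) = (5·p_2/p_1)², and x_2* = (m − p_1·x_1*)/p_2.
Plugging in: x_1* = (5·2/4)² = 6.25.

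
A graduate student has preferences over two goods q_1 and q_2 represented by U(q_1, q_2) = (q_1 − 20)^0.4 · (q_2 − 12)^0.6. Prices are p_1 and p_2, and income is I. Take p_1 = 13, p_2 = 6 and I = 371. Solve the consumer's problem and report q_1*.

This is Cobb-Douglas in (q_1−20, q_2−12): tangency gives 0.4·p_2·(q_2−12) = 0.6·p_1·(q_1−20).
After buying the subsistence bundle (20, 12), a share 0.4 of the remaining income goes to q_1: q_1* = 20 + 0.4·(I − 20p_1 − 12p_2)/p_1.
Discretionary income = 371 − 20·13 − 12·6 = 39; q_1* = 20 + 0.4·39/13 = 21.2.

q_1* = 21.2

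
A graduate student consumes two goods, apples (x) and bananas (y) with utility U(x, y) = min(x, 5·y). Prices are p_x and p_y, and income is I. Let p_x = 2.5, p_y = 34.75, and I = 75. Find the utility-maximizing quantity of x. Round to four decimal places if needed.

x* = 7.9365

Here 5·2.5 + 34.75 = 47.25, giving x* = 7.9365.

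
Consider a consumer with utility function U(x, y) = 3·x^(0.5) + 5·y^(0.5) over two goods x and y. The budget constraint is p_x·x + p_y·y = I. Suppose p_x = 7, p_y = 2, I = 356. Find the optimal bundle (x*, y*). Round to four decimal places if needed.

With the ratio pinned down, the budget gives x* = I/(p_x + p_y·(y/x)) and y* = (y/x)·x*.
Numerically y/x = 34.027778, so x* = 356/(7 + 2·34.027778) = 4.7432 and y* = 34.027778·4.7432 = 161.399.

x* = 4.7432, y* = 161.399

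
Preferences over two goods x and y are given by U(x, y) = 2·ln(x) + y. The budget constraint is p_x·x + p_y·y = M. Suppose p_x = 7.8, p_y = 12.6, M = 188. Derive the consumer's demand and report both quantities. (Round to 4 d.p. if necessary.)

x* = 3.2308, y* = 12.9206

At the given prices: x* = 2·12.6/7.8 = 3.2308, and y* = 12.9206.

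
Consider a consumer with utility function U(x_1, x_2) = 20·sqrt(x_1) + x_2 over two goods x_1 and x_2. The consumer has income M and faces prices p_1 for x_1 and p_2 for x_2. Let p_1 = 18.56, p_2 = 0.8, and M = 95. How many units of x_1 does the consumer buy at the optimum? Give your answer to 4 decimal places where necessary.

Plugging in: x_1* = (10·0.8/18.56)² = 0.1858.

x_1* = 0.1858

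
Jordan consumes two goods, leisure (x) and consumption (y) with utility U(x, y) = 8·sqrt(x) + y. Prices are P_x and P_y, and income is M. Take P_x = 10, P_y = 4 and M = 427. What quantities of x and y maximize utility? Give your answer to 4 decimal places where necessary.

x* = 2.56, y* = 100.35

MU_x = 4/√x, MU_y = 1. Tangency: 4/√x = P_x/P_y.
Solve: √x = 4·P_y/P_x, so x*(P_x,P_y) = (4·P_y/P_x)², and y* = (M − P_x·x*)/P_y.
Plugging in: x* = (4·4/10)² = 2.56, y* = 100.35.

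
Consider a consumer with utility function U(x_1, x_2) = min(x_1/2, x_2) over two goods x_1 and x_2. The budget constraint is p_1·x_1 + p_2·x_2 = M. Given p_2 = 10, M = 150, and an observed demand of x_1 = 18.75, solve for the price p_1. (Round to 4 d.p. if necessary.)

p_1 = 3

With perfect complements, no substitution: consume in ratio x_1:x_2 = 2:1.
Budget: p_1·x_1 + p_2·(1/2)·x_1 = M, so (2·p_1 + p_2)·x_1 = 2·M.
Demand: x_1*(p_1,p_2,M) = 2·M/(2·p_1 + p_2), x_2* = M/(2·p_1 + p_2).
Set x_1* = 18.75 in the demand function and solve for p_1: p_1 = 3.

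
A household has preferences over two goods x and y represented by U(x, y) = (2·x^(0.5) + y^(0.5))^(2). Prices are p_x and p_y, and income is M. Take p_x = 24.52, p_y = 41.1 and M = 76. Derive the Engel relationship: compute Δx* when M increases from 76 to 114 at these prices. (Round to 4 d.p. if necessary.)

Δx* = 1.3486

Substitute y = (y/x)·x into the budget: x* = M/(p_x + p_y·(y/x)).
Numerically y/x = 0.088981, so x* = 76/(24.52 + 41.1·0.088981) = 2.6972.
At M' = 114: x* = 4.0458. Change: 4.0458 − 2.6972 = 1.3486.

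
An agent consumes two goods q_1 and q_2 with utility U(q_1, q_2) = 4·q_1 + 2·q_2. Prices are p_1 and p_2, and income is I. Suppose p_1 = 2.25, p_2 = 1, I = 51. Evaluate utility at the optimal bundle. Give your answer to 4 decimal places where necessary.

q_2 gives more utility per dollar, so spend all income on q_2: q_2* = I/p_2, q_1* = 0.
Numerically: q_1* = 0, q_2* = 51.
Utility at the optimum: U(0, 51) = 102.

V = 102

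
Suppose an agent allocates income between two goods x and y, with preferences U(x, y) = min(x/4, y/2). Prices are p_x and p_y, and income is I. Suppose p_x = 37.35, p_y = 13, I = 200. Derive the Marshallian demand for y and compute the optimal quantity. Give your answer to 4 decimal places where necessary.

Leontief preferences: the optimum is at the kink where x/4 = y/2, i.e. y = (1/2)·x.
Budget: p_x·x + p_y·(1/2)·x = I, so (4·p_x + 2·p_y)·x = 4·I.
Demand: x*(p_x,p_y,I) = 4·I/(4·p_x + 2·p_y), y* = 2·I/(4·p_x + 2·p_y).
Here 4·37.35 + 2·13 = 175.4, giving y* = 2.2805.

y* = 2.2805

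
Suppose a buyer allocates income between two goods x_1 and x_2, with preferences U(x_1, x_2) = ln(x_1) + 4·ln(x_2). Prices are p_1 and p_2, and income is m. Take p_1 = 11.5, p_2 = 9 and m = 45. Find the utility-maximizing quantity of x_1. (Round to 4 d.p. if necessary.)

x_1* = 0.7826

MU_x_1/MU_x_2 = (x_2)/(4·x_1); tangency sets this equal to p_1/p_2.
Rearranging, p_2·x_2 = 4·p_1·x_1. Substituting into the budget gives p_1·x_1·(1 + 4) = m.
Demand: x_1*(p_1,p_2,m) = 0.2·m/p_1 and x_2* = 0.8·m/p_2.
At p_1=11.5, p_2=9, m=45: x_1* = 0.2·45/11.5 = 0.7826.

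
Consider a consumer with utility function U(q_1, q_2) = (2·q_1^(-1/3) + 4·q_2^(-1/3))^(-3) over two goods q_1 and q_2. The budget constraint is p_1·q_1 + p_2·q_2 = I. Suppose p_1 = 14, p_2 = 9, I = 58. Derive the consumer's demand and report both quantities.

MU_q_1 ∝ 2·q_1^(-4/3), MU_q_2 ∝ 4·q_2^(-4/3), so MRS = (1/2)·(q_2/q_1)^(4/3) = p_1/p_2.
Hence q_2/q_1 = (2·p_1/p_2)^(1/(4/3)), i.e. raised to the 0.75 power.
Substitute q_2 = (q_2/q_1)·q_1 into the budget: q_1* = I/(p_1 + p_2·(q_2/q_1)).
Numerically q_2/q_1 = 2.342538, so q_1* = 58/(14 + 9·2.342538) = 1.6532 and q_2* = 2.342538·1.6532 = 3.8728.

q_1* = 1.6532, q_2* = 3.8728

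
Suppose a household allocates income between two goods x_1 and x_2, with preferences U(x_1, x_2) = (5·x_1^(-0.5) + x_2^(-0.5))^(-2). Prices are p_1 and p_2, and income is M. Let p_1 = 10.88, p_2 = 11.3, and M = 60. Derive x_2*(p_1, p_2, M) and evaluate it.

x_2* = 1.3659

Substitute x_2 = (x_2/x_1)·x_1 into the budget: x_1* = M/(p_1 + p_2·(x_2/x_1)).
Numerically x_2/x_1 = 0.333468, so x_1* = 60/(10.88 + 11.3·0.333468) = 4.0961 and x_2* = 0.333468·4.0961 = 1.3659.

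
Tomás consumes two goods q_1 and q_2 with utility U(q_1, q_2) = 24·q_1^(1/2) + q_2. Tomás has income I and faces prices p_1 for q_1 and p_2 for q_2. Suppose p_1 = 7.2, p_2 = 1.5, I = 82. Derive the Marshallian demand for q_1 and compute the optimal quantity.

Utility is quasi-linear in q_2; the FOC for q_1 is 12/√q_1 = p_1/p_2.
Solve: √q_1 = 12·p_2/p_1, so q_1*(p_1,p_2) = (12·p_2/p_1)², and q_2* = (I − p_1·q_1*)/p_2.
Plugging in: q_1* = (12·1.5/7.2)² = 6.25.

q_1* = 6.25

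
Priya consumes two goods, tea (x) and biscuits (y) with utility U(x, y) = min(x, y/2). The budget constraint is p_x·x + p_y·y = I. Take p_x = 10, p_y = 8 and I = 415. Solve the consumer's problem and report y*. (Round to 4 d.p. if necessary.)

y* = 31.9231

Leontief preferences: the optimum is at the kink where x/1 = y/2, i.e. y = 2·x.
Budget: p_x·x + p_y·2·x = I, so (p_x + 2·p_y)·x = I.
Demand: x*(p_x,p_y,I) = I/(p_x + 2·p_y), y* = 2·I/(p_x + 2·p_y).
Here 10 + 2·8 = 26, giving y* = 31.9231.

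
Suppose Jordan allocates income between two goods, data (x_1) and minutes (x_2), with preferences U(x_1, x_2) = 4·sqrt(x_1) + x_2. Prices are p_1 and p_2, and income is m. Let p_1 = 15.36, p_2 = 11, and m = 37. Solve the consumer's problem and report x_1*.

Plugging in: x_1* = (2·11/15.36)² = 2.0515.

x_1* = 2.0515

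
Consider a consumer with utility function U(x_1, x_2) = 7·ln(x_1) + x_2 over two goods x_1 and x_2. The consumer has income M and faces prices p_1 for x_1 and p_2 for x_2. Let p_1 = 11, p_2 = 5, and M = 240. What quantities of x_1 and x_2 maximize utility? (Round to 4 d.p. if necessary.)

x_1* = 3.1818, x_2* = 41

So x_1*(p_1,p_2) = 7·p_2/p_1, independent of income; and x_2* = (M − 7·p_2)/p_2.
At the given prices: x_1* = 7·5/11 = 3.1818, and x_2* = 41.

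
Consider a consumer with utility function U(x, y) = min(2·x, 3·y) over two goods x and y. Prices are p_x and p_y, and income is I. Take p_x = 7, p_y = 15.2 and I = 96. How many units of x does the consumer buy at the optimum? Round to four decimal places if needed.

x* = 5.6031

Leontief preferences: the optimum is at the kink where x/3 = y/2, i.e. y = (2/3)·x.
Budget: p_x·x + p_y·(2/3)·x = I, so (3·p_x + 2·p_y)·x = 3·I.
Demand: x*(p_x,p_y,I) = 3·I/(3·p_x + 2·p_y), y* = 2·I/(3·p_x + 2·p_y).
Here 3·7 + 2·15.2 = 51.4, giving x* = 5.6031.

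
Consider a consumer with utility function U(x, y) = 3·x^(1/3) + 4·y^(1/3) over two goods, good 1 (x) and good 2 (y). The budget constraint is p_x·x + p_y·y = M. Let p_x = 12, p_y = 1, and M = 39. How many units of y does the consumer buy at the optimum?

y* = 32.8421

MRS = MU_x/MU_y = (3/4)·(y/x)^(2/3). Set equal to p_x/p_y.
Solve for the ratio: y/x = [(4/3)·p_x/p_y]^(1.5).
Substitute y = (y/x)·x into the budget: x* = M/(p_x + p_y·(y/x)).
Numerically y/x = 64, so x* = 39/(12 + 1·64) = 0.5132 and y* = 64·0.5132 = 32.8421.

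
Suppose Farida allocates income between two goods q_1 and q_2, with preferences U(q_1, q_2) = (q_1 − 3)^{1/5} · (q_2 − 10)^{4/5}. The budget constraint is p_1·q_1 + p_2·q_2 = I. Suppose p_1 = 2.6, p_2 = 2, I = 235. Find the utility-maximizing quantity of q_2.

After buying the subsistence bundle (3, 10), a share 0.2 of the remaining income goes to q_1: q_1* = 3 + 0.2·(I − 3p_1 − 10p_2)/p_1.
Discretionary income = 235 − 3·2.6 − 10·2 = 207.2; q_2* = 10 + 0.8·207.2/2 = 92.88.

q_2* = 92.88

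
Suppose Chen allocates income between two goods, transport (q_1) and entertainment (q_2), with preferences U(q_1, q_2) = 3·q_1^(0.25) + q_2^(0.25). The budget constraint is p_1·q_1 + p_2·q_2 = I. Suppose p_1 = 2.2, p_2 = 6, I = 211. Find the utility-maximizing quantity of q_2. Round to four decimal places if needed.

From the CES first-order condition, 3·(q_2/q_1)^(0.75) = p_1/p_2.
Solve for the ratio: q_2/q_1 = [(1/3)·p_1/p_2]^(4/3).
Substitute q_2 = (q_2/q_1)·q_1 into the budget: q_1* = I/(p_1 + p_2·(q_2/q_1)).
Numerically q_2/q_1 = 0.060655, so q_1* = 211/(2.2 + 6·0.060655) = 82.2955 and q_2* = 0.060655·82.2955 = 4.9916.

q_2* = 4.9916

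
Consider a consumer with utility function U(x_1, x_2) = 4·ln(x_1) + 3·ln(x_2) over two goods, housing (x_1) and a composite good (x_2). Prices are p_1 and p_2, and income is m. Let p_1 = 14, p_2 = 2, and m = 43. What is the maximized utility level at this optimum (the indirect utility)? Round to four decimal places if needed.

V = 8.9124

Tangency: MRS = (4/3)·x_2/x_1 = p_1/p_2.
Rearranging, p_2·x_2 = (3/4)·p_1·x_1. Substituting into the budget gives p_1·x_1·(1 + (3/4)) = m.
Demand: x_1*(p_1,p_2,m) = 4/7·m/p_1 and x_2* = 3/7·m/p_2.
At p_1=14, p_2=2, m=43: x_1* = 4/7·43/14 = 1.7551, x_2* = 9.2143.
Utility at the optimum: U(1.7551, 9.2143) = 8.9124.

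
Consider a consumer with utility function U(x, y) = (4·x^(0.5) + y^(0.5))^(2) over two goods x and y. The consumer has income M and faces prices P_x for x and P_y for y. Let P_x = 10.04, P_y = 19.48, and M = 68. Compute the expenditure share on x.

share on x = 0.9688

MU_x ∝ 4·x^(-0.5), MU_y ∝ y^(-0.5), so MRS = 4·(y/x)^(0.5) = P_x/P_y.
Hence y/x = ((1/4)·P_x/P_y)^(1/(0.5)), i.e. raised to the 2 power.
With the ratio pinned down, the budget gives x* = M/(P_x + P_y·(y/x)) and y* = (y/x)·x*.
Numerically y/x = 0.016602, so x* = 68/(10.04 + 19.48·0.016602) = 6.5615 and y* = 0.016602·6.5615 = 0.1089.
Expenditure on x: 10.04·6.5615 = 65.8779; share = 0.9688.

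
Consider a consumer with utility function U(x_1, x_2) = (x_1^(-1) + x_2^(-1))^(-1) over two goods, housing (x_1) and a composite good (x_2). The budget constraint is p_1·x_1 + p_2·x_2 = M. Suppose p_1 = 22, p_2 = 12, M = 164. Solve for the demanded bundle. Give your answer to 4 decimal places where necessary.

x_1* = 4.2878, x_2* = 5.8057

MU_x_1 ∝ x_1^(-2), MU_x_2 ∝ x_2^(-2), so MRS = (x_2/x_1)^(2) = p_1/p_2.
Solve for the ratio: x_2/x_1 = [p_1/p_2]^(0.5).
Substitute x_2 = (x_2/x_1)·x_1 into the budget: x_1* = M/(p_1 + p_2·(x_2/x_1)).
Numerically x_2/x_1 = 1.354006, so x_1* = 164/(22 + 12·1.354006) = 4.2878 and x_2* = 1.354006·4.2878 = 5.8057.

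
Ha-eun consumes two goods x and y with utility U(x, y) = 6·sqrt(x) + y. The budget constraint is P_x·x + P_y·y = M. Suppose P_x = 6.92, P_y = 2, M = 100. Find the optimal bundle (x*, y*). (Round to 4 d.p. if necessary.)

x* = 0.7518, y* = 47.3988

Utility is quasi-linear in y; the FOC for x is 3/√x = P_x/P_y.
Thus x* = (3·P_y/P_x)² — independent of M — with the rest of income spent on y.
Plugging in: x* = (3·2/6.92)² = 0.7518, y* = 47.3988.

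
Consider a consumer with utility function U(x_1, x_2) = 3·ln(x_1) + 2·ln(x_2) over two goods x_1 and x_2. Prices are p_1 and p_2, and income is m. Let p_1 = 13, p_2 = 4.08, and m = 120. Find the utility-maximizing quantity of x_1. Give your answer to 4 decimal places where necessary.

The MRS is (3/2)·x_2/x_1. Set MRS = p_1/p_2.
Rearranging, p_2·x_2 = (2/3)·p_1·x_1. Substituting into the budget gives p_1·x_1·(1 + (2/3)) = m.
Demand: x_1*(p_1,p_2,m) = 0.6·m/p_1 and x_2* = 0.4·m/p_2.
At p_1=13, p_2=4.08, m=120: x_1* = 0.6·120/13 = 5.5385.

x_1* = 5.5385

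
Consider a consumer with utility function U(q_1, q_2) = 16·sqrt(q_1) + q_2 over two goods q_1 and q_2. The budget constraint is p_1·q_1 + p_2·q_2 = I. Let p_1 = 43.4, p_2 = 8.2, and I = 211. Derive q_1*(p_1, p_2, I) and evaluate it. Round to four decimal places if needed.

q_1* = 2.2847

Utility is quasi-linear in q_2; the FOC for q_1 is 8/√q_1 = p_1/p_2.
Thus q_1* = (8·p_2/p_1)² — independent of I — with the rest of income spent on q_2.
Plugging in: q_1* = (8·8.2/43.4)² = 2.2847.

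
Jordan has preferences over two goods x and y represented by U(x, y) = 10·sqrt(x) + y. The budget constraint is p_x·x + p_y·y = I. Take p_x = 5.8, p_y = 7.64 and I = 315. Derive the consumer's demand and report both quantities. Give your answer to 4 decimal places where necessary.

MU_x = 5/√x, MU_y = 1. Tangency: 5/√x = p_x/p_y.
Solve: √x = 5·p_y/p_x, so x*(p_x,p_y) = (5·p_y/p_x)², and y* = (I − p_x·x*)/p_y.
Plugging in: x* = (5·7.64/5.8)² = 43.3781, y* = 8.2993.

x* = 43.3781, y* = 8.2993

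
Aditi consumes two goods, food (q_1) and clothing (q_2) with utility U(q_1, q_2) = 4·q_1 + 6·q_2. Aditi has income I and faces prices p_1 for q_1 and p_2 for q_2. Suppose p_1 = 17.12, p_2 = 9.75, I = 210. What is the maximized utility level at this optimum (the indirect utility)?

Linear utility — the consumer picks whichever good has higher MU/price: 4/17.12 = 0.2336 vs 6/9.75 = 0.6154.
q_2 gives more utility per dollar, so spend all income on q_2: q_2* = I/p_2, q_1* = 0.
Numerically: q_1* = 0, q_2* = 21.5385.
Utility at the optimum: U(0, 21.5385) = 129.2308.

V = 129.2308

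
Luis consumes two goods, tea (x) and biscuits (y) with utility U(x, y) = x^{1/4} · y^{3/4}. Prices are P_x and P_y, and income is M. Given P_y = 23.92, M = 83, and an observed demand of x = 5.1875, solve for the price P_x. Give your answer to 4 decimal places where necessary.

P_x = 4

MU_x/MU_y = (0.25·y)/(0.75·x); tangency sets this equal to P_x/P_y.
Rearranging, P_y·y = 3·P_x·x. Substituting into the budget gives P_x·x·(1 + 3) = M.
Demand: x*(P_x,P_y,M) = 0.25·M/P_x and y* = 0.75·M/P_y.
Set x* = 5.1875 in the demand function and solve for P_x: P_x = 4.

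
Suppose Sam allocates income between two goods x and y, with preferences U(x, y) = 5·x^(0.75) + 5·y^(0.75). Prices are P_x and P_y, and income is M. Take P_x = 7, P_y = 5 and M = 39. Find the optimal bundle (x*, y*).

Numerically y/x = 3.8416, so x* = 39/(7 + 5·3.8416) = 1.4881 and y* = 3.8416·1.4881 = 5.7167.

x* = 1.4881, y* = 5.7167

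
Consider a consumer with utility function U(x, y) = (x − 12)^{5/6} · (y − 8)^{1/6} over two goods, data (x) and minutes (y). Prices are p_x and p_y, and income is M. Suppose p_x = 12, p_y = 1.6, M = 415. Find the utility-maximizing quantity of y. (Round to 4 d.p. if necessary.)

This is Cobb-Douglas in (x−12, y−8): tangency gives 5/6·p_y·(y−8) = 1/6·p_x·(x−12).
Substituting into the budget: x* = 12 + 5/6·(M − 12·p_x − 8·p_y)/p_x, and y* = 8 + 1/6·(…)/p_y.
Discretionary income = 415 − 12·12 − 8·1.6 = 258.2; y* = 8 + 1/6·258.2/1.6 = 34.8958.

y* = 34.8958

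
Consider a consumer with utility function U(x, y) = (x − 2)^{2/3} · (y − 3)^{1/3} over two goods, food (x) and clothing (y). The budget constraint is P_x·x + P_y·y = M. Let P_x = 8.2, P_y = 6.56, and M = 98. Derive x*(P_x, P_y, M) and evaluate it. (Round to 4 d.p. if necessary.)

x* = 7.0341

MRS = 2·(y−3)/(x−2). Tangency with P_x/P_y gives y−3 = (1/2)·(P_x/P_y)·(x−2).
Substituting into the budget: x* = 2 + 2/3·(M − 2·P_x − 3·P_y)/P_x, and y* = 3 + 1/3·(…)/P_y.
Discretionary income = 98 − 2·8.2 − 3·6.56 = 61.92; x* = 2 + 2/3·61.92/8.2 = 7.0341.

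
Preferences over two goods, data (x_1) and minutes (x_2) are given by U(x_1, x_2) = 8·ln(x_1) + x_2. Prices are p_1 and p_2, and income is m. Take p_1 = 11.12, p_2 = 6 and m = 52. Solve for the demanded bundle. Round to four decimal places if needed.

x_1* = 4.3165, x_2* = 0.6667

So x_1*(p_1,p_2) = 8·p_2/p_1, independent of income; and x_2* = (m − 8·p_2)/p_2.
At the given prices: x_1* = 8·6/11.12 = 4.3165, and x_2* = 0.6667.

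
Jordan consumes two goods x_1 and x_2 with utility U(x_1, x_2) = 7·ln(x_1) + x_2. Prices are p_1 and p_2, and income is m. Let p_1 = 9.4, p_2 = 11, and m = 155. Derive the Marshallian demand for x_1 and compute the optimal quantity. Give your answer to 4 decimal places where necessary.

Set MRS = p_1/p_2: (7/x_1)/1 = p_1/p_2.
So x_1*(p_1,p_2) = 7·p_2/p_1, independent of income; and x_2* = (m − 7·p_2)/p_2.
At the given prices: x_1* = 7·11/9.4 = 8.1915.

x_1* = 8.1915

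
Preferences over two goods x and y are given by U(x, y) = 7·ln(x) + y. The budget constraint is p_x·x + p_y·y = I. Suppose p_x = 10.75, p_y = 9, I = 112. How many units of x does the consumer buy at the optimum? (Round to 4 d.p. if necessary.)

MU_x = 7/x, MU_y = 1. Tangency: 7/x = p_x/p_y.
So x*(p_x,p_y) = 7·p_y/p_x, independent of income; and y* = (I − 7·p_y)/p_y.
At the given prices: x* = 7·9/10.75 = 5.8605.

x* = 5.8605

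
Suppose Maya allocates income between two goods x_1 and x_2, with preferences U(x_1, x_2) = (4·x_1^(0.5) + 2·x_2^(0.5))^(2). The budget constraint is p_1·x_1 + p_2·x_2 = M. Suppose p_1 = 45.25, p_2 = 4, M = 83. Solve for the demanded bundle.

Substitute x_2 = (x_2/x_1)·x_1 into the budget: x_1* = M/(p_1 + p_2·(x_2/x_1)).
Numerically x_2/x_1 = 31.993164, so x_1* = 83/(45.25 + 4·31.993164) = 0.4792 and x_2* = 31.993164·0.4792 = 15.3296.

x_1* = 0.4792, x_2* = 15.3296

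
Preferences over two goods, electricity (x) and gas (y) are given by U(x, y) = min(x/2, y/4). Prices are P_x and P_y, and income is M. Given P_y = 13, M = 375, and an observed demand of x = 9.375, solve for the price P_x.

Leontief preferences: the optimum is at the kink where x/2 = y/4, i.e. y = 2·x.
Budget: P_x·x + P_y·2·x = M, so (2·P_x + 4·P_y)·x = 2·M.
Demand: x*(P_x,P_y,M) = 2·M/(2·P_x + 4·P_y), y* = 4·M/(2·P_x + 4·P_y).
Set x* = 9.375 in the demand function and solve for P_x: P_x = 14.

P_x = 14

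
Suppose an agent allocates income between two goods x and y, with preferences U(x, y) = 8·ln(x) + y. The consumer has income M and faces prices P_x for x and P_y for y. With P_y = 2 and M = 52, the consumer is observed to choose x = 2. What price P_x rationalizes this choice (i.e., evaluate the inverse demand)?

P_x = 8

Set MRS = P_x/P_y: (8/x)/1 = P_x/P_y.
So x*(P_x,P_y) = 8·P_y/P_x, independent of income; and y* = (M − 8·P_y)/P_y.
Set x* = 2 in the demand function and solve for P_x: P_x = 8.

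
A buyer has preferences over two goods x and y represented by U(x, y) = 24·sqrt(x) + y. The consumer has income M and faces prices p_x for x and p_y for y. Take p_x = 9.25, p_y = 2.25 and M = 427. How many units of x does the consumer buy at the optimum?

Set MRS = p_x/p_y: 12·x^(−1/2) = p_x/p_y.
Thus x* = (12·p_y/p_x)² — independent of M — with the rest of income spent on y.
Plugging in: x* = (12·2.25/9.25)² = 8.5201.

x* = 8.5201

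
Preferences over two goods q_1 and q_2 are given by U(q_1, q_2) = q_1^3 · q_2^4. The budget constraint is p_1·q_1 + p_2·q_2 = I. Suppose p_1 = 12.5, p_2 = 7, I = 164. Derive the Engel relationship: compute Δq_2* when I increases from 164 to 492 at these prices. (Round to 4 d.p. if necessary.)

Δq_2* = 26.7755

MU_q_1/MU_q_2 = (3·q_2)/(4·q_1); tangency sets this equal to p_1/p_2.
So 3·p_2·q_2 = 4·p_1·q_1; combined with the budget, a share 3/7 of income goes to q_1.
Demand: q_1*(p_1,p_2,I) = 3/7·I/p_1 and q_2* = 4/7·I/p_2.
At p_1=12.5, p_2=7, I=164: q_2* = 4/7·164/7 = 13.3878.
At I' = 492: q_2* = 40.1633. Change: 40.1633 − 13.3878 = 26.7755.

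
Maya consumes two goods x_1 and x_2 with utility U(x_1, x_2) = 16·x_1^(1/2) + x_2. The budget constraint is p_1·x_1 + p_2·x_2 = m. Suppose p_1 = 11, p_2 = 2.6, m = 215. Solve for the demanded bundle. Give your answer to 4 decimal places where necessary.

x_1* = 3.5755, x_2* = 67.565

Set MRS = p_1/p_2: 8·x_1^(−1/2) = p_1/p_2.
Solve: √x_1 = 8·p_2/p_1, so x_1*(p_1,p_2) = (8·p_2/p_1)², and x_2* = (m − p_1·x_1*)/p_2.
Plugging in: x_1* = (8·2.6/11)² = 3.5755, x_2* = 67.565.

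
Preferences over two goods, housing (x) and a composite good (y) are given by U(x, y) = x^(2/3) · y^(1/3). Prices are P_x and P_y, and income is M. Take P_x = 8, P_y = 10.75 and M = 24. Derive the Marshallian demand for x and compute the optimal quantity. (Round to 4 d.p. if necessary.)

Demand: x*(P_x,P_y,M) = 2/3·M/P_x and y* = 1/3·M/P_y.
At P_x=8, P_y=10.75, M=24: x* = 2/3·24/8 = 2.

x* = 2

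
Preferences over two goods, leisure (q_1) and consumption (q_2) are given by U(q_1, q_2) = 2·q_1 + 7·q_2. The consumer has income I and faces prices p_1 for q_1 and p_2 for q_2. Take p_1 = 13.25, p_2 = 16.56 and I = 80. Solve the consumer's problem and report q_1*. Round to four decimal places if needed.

q_1* = 0

Linear utility — the consumer picks whichever good has higher MU/price: 2/13.25 = 0.1509 vs 7/16.56 = 0.4227.
q_2 gives more utility per dollar, so spend all income on q_2: q_2* = I/p_2, q_1* = 0.
Numerically: q_1* = 0, q_2* = 4.8309.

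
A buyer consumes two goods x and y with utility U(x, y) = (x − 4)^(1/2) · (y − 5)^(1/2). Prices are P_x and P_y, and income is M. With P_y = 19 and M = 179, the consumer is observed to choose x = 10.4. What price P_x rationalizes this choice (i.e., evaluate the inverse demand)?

This is Cobb-Douglas in (x−4, y−5): tangency gives 0.5·P_y·(y−5) = 0.5·P_x·(x−4).
Substituting into the budget: x* = 4 + 0.5·(M − 4·P_x − 5·P_y)/P_x, and y* = 5 + 0.5·(…)/P_y.
Set x* = 10.4 in the demand function and solve for P_x: P_x = 5.

P_x = 5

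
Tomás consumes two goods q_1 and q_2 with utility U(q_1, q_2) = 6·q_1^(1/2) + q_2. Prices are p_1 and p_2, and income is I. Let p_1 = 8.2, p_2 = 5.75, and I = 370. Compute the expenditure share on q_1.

share on q_1 = 0.0981

Set MRS = p_1/p_2: 3·q_1^(−1/2) = p_1/p_2.
Solve: √q_1 = 3·p_2/p_1, so q_1*(p_1,p_2) = (3·p_2/p_1)², and q_2* = (I − p_1·q_1*)/p_2.
Plugging in: q_1* = (3·5.75/8.2)² = 4.4254, q_2* = 58.0369.
Expenditure on q_1: 8.2·4.4254 = 36.2881; share = 0.0981.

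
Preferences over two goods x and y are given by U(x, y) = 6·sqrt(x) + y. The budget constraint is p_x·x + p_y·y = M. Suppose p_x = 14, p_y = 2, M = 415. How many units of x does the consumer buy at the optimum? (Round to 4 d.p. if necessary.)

Utility is quasi-linear in y; the FOC for x is 3/√x = p_x/p_y.
Solve: √x = 3·p_y/p_x, so x*(p_x,p_y) = (3·p_y/p_x)², and y* = (M − p_x·x*)/p_y.
Plugging in: x* = (3·2/14)² = 0.1837.

x* = 0.1837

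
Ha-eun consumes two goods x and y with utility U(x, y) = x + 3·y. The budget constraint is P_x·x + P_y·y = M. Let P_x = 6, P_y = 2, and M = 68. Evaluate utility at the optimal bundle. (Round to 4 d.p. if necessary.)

V = 102

y gives more utility per dollar, so spend all income on y: y* = M/P_y, x* = 0.
Numerically: x* = 0, y* = 34.
Utility at the optimum: U(0, 34) = 102.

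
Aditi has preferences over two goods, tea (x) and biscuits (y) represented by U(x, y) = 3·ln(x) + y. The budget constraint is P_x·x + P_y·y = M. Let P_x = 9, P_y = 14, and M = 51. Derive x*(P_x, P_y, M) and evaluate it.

Set MRS = P_x/P_y: (3/x)/1 = P_x/P_y.
So x*(P_x,P_y) = 3·P_y/P_x, independent of income; and y* = (M − 3·P_y)/P_y.
At the given prices: x* = 3·14/9 = 4.6667.

x* = 4.6667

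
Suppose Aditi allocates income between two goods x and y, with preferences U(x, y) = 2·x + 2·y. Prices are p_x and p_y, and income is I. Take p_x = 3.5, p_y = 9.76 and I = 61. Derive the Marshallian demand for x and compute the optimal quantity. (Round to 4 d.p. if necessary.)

x* = 17.4286

Linear utility — the consumer picks whichever good has higher MU/price: 2/3.5 = 0.5714 vs 2/9.76 = 0.2049.
x gives more utility per dollar, so spend all income on x: x* = I/p_x, y* = 0.
Numerically: x* = 17.4286, y* = 0.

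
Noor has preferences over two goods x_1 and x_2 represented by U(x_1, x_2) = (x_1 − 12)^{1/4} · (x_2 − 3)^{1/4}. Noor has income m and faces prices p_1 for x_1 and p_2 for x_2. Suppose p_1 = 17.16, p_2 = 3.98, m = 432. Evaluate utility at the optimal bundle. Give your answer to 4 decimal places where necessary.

This is Cobb-Douglas in (x_1−12, x_2−3): tangency gives 0.25·p_2·(x_2−3) = 0.25·p_1·(x_1−12).
After buying the subsistence bundle (12, 3), a share 0.5 of the remaining income goes to x_1: x_1* = 12 + 0.5·(m − 12p_1 − 3p_2)/p_1.
Discretionary income = 432 − 12·17.16 − 3·3.98 = 214.14; x_1* = 12 + 0.5·214.14/17.16 = 18.2395; x_2* = 3 + 0.5·214.14/3.98 = 29.902.
Utility at the optimum: U(18.2395, 29.902) = 3.5994.

V = 3.5994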